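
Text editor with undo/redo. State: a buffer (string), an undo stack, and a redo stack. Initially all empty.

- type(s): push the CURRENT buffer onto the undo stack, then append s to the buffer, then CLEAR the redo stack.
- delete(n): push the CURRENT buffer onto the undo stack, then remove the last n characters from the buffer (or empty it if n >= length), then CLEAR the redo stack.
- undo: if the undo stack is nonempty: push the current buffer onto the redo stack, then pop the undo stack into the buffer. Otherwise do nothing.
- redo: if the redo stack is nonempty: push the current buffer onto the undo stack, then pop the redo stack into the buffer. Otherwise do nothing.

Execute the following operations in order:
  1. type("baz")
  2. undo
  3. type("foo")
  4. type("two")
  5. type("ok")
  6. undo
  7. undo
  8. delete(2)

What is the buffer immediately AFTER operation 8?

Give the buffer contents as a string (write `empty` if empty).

Answer: f

Derivation:
After op 1 (type): buf='baz' undo_depth=1 redo_depth=0
After op 2 (undo): buf='(empty)' undo_depth=0 redo_depth=1
After op 3 (type): buf='foo' undo_depth=1 redo_depth=0
After op 4 (type): buf='footwo' undo_depth=2 redo_depth=0
After op 5 (type): buf='footwook' undo_depth=3 redo_depth=0
After op 6 (undo): buf='footwo' undo_depth=2 redo_depth=1
After op 7 (undo): buf='foo' undo_depth=1 redo_depth=2
After op 8 (delete): buf='f' undo_depth=2 redo_depth=0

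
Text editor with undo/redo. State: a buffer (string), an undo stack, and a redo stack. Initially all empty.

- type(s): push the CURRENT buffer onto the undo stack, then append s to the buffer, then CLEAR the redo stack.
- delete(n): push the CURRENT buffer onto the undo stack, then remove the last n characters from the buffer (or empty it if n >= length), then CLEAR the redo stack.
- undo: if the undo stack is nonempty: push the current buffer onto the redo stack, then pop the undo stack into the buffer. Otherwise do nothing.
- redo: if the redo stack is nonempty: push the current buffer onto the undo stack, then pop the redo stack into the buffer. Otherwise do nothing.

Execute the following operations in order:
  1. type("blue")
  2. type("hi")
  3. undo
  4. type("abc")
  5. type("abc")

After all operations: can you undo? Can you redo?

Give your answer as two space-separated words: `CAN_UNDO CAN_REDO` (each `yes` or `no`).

After op 1 (type): buf='blue' undo_depth=1 redo_depth=0
After op 2 (type): buf='bluehi' undo_depth=2 redo_depth=0
After op 3 (undo): buf='blue' undo_depth=1 redo_depth=1
After op 4 (type): buf='blueabc' undo_depth=2 redo_depth=0
After op 5 (type): buf='blueabcabc' undo_depth=3 redo_depth=0

Answer: yes no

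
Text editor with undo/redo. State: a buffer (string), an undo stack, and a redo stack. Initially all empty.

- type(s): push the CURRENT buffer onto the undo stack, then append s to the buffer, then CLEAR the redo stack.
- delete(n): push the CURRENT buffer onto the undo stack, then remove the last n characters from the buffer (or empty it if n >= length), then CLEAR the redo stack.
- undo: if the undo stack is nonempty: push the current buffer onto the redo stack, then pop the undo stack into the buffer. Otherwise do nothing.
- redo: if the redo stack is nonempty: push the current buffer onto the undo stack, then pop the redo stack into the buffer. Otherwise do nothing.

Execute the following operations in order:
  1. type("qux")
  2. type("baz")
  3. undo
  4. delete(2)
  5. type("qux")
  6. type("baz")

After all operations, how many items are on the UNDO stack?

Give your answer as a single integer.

Answer: 4

Derivation:
After op 1 (type): buf='qux' undo_depth=1 redo_depth=0
After op 2 (type): buf='quxbaz' undo_depth=2 redo_depth=0
After op 3 (undo): buf='qux' undo_depth=1 redo_depth=1
After op 4 (delete): buf='q' undo_depth=2 redo_depth=0
After op 5 (type): buf='qqux' undo_depth=3 redo_depth=0
After op 6 (type): buf='qquxbaz' undo_depth=4 redo_depth=0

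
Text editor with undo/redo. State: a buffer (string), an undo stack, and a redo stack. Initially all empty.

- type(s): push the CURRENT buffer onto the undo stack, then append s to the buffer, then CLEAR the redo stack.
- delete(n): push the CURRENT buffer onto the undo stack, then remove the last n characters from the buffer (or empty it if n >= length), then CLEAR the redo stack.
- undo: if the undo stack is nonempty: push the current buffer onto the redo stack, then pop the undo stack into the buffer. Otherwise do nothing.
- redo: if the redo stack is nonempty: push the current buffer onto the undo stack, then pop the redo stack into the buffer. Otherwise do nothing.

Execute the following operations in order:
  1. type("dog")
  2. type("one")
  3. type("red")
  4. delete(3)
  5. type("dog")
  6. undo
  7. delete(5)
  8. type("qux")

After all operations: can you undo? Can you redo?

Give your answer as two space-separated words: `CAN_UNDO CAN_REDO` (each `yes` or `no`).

After op 1 (type): buf='dog' undo_depth=1 redo_depth=0
After op 2 (type): buf='dogone' undo_depth=2 redo_depth=0
After op 3 (type): buf='dogonered' undo_depth=3 redo_depth=0
After op 4 (delete): buf='dogone' undo_depth=4 redo_depth=0
After op 5 (type): buf='dogonedog' undo_depth=5 redo_depth=0
After op 6 (undo): buf='dogone' undo_depth=4 redo_depth=1
After op 7 (delete): buf='d' undo_depth=5 redo_depth=0
After op 8 (type): buf='dqux' undo_depth=6 redo_depth=0

Answer: yes no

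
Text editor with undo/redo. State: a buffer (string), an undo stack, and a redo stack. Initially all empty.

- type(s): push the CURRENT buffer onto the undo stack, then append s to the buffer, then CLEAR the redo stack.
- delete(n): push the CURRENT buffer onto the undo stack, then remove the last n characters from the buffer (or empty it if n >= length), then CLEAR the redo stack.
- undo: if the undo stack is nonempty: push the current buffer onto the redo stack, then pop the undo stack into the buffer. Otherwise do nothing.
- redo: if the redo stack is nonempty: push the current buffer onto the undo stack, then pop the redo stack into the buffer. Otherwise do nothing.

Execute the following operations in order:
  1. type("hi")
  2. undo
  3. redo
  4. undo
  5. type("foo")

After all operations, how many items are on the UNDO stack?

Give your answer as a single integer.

After op 1 (type): buf='hi' undo_depth=1 redo_depth=0
After op 2 (undo): buf='(empty)' undo_depth=0 redo_depth=1
After op 3 (redo): buf='hi' undo_depth=1 redo_depth=0
After op 4 (undo): buf='(empty)' undo_depth=0 redo_depth=1
After op 5 (type): buf='foo' undo_depth=1 redo_depth=0

Answer: 1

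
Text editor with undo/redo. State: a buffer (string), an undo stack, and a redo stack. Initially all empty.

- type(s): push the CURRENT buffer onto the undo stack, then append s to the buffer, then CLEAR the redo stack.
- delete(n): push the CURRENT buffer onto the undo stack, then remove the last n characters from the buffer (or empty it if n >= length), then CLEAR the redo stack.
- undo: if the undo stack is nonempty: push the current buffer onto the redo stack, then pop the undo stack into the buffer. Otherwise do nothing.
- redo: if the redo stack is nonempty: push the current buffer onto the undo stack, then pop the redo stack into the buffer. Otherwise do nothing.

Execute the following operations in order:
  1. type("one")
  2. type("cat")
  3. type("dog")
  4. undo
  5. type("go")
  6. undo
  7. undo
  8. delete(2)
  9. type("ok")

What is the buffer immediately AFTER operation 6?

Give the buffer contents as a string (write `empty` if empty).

After op 1 (type): buf='one' undo_depth=1 redo_depth=0
After op 2 (type): buf='onecat' undo_depth=2 redo_depth=0
After op 3 (type): buf='onecatdog' undo_depth=3 redo_depth=0
After op 4 (undo): buf='onecat' undo_depth=2 redo_depth=1
After op 5 (type): buf='onecatgo' undo_depth=3 redo_depth=0
After op 6 (undo): buf='onecat' undo_depth=2 redo_depth=1

Answer: onecat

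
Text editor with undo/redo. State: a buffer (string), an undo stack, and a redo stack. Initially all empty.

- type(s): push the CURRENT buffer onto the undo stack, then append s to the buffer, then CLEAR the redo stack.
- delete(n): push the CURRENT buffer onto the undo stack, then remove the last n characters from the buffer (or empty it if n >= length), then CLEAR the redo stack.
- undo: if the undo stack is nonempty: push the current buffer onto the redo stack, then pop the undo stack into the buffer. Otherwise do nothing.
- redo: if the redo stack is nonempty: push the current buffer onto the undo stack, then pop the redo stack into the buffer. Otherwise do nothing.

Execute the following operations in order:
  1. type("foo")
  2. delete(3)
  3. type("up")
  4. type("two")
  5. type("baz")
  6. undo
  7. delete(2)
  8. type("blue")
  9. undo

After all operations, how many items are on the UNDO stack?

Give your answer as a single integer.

After op 1 (type): buf='foo' undo_depth=1 redo_depth=0
After op 2 (delete): buf='(empty)' undo_depth=2 redo_depth=0
After op 3 (type): buf='up' undo_depth=3 redo_depth=0
After op 4 (type): buf='uptwo' undo_depth=4 redo_depth=0
After op 5 (type): buf='uptwobaz' undo_depth=5 redo_depth=0
After op 6 (undo): buf='uptwo' undo_depth=4 redo_depth=1
After op 7 (delete): buf='upt' undo_depth=5 redo_depth=0
After op 8 (type): buf='uptblue' undo_depth=6 redo_depth=0
After op 9 (undo): buf='upt' undo_depth=5 redo_depth=1

Answer: 5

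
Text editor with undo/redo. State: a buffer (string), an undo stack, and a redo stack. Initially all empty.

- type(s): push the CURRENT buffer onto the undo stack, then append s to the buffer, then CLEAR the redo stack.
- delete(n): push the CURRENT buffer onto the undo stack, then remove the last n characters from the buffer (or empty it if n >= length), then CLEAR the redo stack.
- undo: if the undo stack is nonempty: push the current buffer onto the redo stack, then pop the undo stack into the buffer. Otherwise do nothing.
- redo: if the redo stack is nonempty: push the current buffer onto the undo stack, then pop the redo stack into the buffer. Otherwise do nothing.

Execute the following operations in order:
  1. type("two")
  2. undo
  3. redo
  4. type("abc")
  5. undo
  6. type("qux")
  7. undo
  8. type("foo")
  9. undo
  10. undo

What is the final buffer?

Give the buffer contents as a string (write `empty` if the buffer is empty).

Answer: empty

Derivation:
After op 1 (type): buf='two' undo_depth=1 redo_depth=0
After op 2 (undo): buf='(empty)' undo_depth=0 redo_depth=1
After op 3 (redo): buf='two' undo_depth=1 redo_depth=0
After op 4 (type): buf='twoabc' undo_depth=2 redo_depth=0
After op 5 (undo): buf='two' undo_depth=1 redo_depth=1
After op 6 (type): buf='twoqux' undo_depth=2 redo_depth=0
After op 7 (undo): buf='two' undo_depth=1 redo_depth=1
After op 8 (type): buf='twofoo' undo_depth=2 redo_depth=0
After op 9 (undo): buf='two' undo_depth=1 redo_depth=1
After op 10 (undo): buf='(empty)' undo_depth=0 redo_depth=2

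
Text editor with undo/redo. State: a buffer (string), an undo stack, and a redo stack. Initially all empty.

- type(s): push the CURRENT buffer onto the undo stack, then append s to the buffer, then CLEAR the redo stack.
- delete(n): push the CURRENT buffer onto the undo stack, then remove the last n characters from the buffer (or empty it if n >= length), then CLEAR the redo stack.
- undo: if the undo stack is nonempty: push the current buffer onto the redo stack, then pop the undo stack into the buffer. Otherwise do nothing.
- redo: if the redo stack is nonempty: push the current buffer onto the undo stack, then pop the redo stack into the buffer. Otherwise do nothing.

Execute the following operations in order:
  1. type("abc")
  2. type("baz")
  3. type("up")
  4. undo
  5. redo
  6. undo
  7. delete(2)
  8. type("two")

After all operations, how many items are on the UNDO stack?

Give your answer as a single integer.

After op 1 (type): buf='abc' undo_depth=1 redo_depth=0
After op 2 (type): buf='abcbaz' undo_depth=2 redo_depth=0
After op 3 (type): buf='abcbazup' undo_depth=3 redo_depth=0
After op 4 (undo): buf='abcbaz' undo_depth=2 redo_depth=1
After op 5 (redo): buf='abcbazup' undo_depth=3 redo_depth=0
After op 6 (undo): buf='abcbaz' undo_depth=2 redo_depth=1
After op 7 (delete): buf='abcb' undo_depth=3 redo_depth=0
After op 8 (type): buf='abcbtwo' undo_depth=4 redo_depth=0

Answer: 4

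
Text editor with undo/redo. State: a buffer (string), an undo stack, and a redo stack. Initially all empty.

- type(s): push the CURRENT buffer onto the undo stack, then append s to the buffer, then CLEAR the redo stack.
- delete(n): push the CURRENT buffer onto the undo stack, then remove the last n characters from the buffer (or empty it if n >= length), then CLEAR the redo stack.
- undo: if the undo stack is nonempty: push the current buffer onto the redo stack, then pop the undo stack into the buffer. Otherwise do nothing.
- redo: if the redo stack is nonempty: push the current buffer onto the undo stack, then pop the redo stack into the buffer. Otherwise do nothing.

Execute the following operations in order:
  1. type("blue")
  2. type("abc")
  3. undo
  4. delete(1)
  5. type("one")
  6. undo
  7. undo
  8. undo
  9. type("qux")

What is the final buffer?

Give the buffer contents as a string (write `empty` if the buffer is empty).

After op 1 (type): buf='blue' undo_depth=1 redo_depth=0
After op 2 (type): buf='blueabc' undo_depth=2 redo_depth=0
After op 3 (undo): buf='blue' undo_depth=1 redo_depth=1
After op 4 (delete): buf='blu' undo_depth=2 redo_depth=0
After op 5 (type): buf='bluone' undo_depth=3 redo_depth=0
After op 6 (undo): buf='blu' undo_depth=2 redo_depth=1
After op 7 (undo): buf='blue' undo_depth=1 redo_depth=2
After op 8 (undo): buf='(empty)' undo_depth=0 redo_depth=3
After op 9 (type): buf='qux' undo_depth=1 redo_depth=0

Answer: qux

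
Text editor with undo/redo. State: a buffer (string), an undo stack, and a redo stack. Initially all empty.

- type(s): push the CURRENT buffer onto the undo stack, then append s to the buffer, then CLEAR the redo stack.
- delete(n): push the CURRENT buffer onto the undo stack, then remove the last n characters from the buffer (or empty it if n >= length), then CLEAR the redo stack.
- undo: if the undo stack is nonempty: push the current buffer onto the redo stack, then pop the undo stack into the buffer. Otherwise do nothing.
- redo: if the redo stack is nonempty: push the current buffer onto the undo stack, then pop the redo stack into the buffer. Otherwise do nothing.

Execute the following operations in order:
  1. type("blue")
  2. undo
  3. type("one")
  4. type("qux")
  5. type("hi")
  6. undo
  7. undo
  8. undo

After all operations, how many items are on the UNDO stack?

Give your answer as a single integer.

Answer: 0

Derivation:
After op 1 (type): buf='blue' undo_depth=1 redo_depth=0
After op 2 (undo): buf='(empty)' undo_depth=0 redo_depth=1
After op 3 (type): buf='one' undo_depth=1 redo_depth=0
After op 4 (type): buf='onequx' undo_depth=2 redo_depth=0
After op 5 (type): buf='onequxhi' undo_depth=3 redo_depth=0
After op 6 (undo): buf='onequx' undo_depth=2 redo_depth=1
After op 7 (undo): buf='one' undo_depth=1 redo_depth=2
After op 8 (undo): buf='(empty)' undo_depth=0 redo_depth=3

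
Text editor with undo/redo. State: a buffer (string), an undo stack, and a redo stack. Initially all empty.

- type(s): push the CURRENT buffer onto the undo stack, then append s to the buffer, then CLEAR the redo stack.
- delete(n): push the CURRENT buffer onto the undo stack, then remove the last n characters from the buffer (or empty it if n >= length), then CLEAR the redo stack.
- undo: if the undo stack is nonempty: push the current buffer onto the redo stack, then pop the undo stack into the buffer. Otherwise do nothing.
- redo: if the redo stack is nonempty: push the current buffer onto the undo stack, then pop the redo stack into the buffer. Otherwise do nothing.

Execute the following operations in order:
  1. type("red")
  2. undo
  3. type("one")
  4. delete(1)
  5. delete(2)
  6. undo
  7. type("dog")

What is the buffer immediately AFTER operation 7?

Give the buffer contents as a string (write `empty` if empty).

Answer: ondog

Derivation:
After op 1 (type): buf='red' undo_depth=1 redo_depth=0
After op 2 (undo): buf='(empty)' undo_depth=0 redo_depth=1
After op 3 (type): buf='one' undo_depth=1 redo_depth=0
After op 4 (delete): buf='on' undo_depth=2 redo_depth=0
After op 5 (delete): buf='(empty)' undo_depth=3 redo_depth=0
After op 6 (undo): buf='on' undo_depth=2 redo_depth=1
After op 7 (type): buf='ondog' undo_depth=3 redo_depth=0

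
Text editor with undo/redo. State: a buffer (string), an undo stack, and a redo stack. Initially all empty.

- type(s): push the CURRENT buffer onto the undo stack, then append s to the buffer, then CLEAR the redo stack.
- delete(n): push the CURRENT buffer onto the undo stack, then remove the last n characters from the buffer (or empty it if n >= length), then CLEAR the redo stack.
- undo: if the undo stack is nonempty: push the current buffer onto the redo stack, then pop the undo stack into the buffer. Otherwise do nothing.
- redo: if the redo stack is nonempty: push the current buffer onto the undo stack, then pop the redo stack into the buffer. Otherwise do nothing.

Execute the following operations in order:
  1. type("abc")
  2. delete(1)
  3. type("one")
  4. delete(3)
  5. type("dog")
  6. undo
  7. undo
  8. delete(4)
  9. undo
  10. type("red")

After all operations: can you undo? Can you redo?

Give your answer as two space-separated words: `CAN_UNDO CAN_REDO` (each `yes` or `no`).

After op 1 (type): buf='abc' undo_depth=1 redo_depth=0
After op 2 (delete): buf='ab' undo_depth=2 redo_depth=0
After op 3 (type): buf='abone' undo_depth=3 redo_depth=0
After op 4 (delete): buf='ab' undo_depth=4 redo_depth=0
After op 5 (type): buf='abdog' undo_depth=5 redo_depth=0
After op 6 (undo): buf='ab' undo_depth=4 redo_depth=1
After op 7 (undo): buf='abone' undo_depth=3 redo_depth=2
After op 8 (delete): buf='a' undo_depth=4 redo_depth=0
After op 9 (undo): buf='abone' undo_depth=3 redo_depth=1
After op 10 (type): buf='abonered' undo_depth=4 redo_depth=0

Answer: yes no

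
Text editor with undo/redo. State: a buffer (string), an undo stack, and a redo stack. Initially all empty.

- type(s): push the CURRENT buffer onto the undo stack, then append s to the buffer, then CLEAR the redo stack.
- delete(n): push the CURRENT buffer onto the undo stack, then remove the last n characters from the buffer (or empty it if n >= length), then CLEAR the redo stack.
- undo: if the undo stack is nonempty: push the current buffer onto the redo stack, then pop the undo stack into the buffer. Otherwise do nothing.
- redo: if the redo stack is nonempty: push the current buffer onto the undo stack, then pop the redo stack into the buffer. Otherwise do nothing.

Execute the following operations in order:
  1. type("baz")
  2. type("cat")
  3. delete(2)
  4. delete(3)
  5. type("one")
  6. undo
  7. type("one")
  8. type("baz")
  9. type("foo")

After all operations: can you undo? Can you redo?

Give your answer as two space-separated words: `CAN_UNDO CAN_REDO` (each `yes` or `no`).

Answer: yes no

Derivation:
After op 1 (type): buf='baz' undo_depth=1 redo_depth=0
After op 2 (type): buf='bazcat' undo_depth=2 redo_depth=0
After op 3 (delete): buf='bazc' undo_depth=3 redo_depth=0
After op 4 (delete): buf='b' undo_depth=4 redo_depth=0
After op 5 (type): buf='bone' undo_depth=5 redo_depth=0
After op 6 (undo): buf='b' undo_depth=4 redo_depth=1
After op 7 (type): buf='bone' undo_depth=5 redo_depth=0
After op 8 (type): buf='bonebaz' undo_depth=6 redo_depth=0
After op 9 (type): buf='bonebazfoo' undo_depth=7 redo_depth=0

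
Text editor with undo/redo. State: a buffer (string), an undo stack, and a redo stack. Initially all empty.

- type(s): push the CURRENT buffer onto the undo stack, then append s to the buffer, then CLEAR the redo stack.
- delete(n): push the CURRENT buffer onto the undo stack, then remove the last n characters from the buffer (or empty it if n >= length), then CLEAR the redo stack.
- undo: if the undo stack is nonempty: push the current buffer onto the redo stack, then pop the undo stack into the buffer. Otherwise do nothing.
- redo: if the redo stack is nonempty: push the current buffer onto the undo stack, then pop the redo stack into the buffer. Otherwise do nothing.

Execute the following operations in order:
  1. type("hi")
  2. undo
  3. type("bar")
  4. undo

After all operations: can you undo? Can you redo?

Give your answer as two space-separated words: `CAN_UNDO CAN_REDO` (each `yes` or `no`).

After op 1 (type): buf='hi' undo_depth=1 redo_depth=0
After op 2 (undo): buf='(empty)' undo_depth=0 redo_depth=1
After op 3 (type): buf='bar' undo_depth=1 redo_depth=0
After op 4 (undo): buf='(empty)' undo_depth=0 redo_depth=1

Answer: no yes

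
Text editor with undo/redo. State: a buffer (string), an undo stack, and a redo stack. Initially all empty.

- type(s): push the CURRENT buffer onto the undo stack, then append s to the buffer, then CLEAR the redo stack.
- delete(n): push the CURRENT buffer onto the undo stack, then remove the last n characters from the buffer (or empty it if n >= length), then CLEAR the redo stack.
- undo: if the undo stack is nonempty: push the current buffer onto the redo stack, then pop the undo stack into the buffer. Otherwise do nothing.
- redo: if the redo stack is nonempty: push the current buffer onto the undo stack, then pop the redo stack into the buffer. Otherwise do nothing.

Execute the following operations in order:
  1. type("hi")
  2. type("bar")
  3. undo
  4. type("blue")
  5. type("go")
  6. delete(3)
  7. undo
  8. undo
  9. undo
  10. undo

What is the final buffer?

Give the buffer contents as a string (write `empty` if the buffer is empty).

After op 1 (type): buf='hi' undo_depth=1 redo_depth=0
After op 2 (type): buf='hibar' undo_depth=2 redo_depth=0
After op 3 (undo): buf='hi' undo_depth=1 redo_depth=1
After op 4 (type): buf='hiblue' undo_depth=2 redo_depth=0
After op 5 (type): buf='hibluego' undo_depth=3 redo_depth=0
After op 6 (delete): buf='hiblu' undo_depth=4 redo_depth=0
After op 7 (undo): buf='hibluego' undo_depth=3 redo_depth=1
After op 8 (undo): buf='hiblue' undo_depth=2 redo_depth=2
After op 9 (undo): buf='hi' undo_depth=1 redo_depth=3
After op 10 (undo): buf='(empty)' undo_depth=0 redo_depth=4

Answer: empty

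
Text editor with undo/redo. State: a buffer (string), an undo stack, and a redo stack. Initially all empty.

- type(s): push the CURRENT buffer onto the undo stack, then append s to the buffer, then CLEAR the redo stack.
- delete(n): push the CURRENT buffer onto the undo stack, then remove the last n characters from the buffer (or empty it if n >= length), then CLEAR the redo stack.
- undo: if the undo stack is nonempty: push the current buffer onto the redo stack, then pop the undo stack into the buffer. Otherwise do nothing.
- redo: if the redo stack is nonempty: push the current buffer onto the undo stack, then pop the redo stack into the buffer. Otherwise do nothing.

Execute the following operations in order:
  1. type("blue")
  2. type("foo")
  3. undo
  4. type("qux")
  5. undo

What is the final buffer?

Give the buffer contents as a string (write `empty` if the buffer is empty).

Answer: blue

Derivation:
After op 1 (type): buf='blue' undo_depth=1 redo_depth=0
After op 2 (type): buf='bluefoo' undo_depth=2 redo_depth=0
After op 3 (undo): buf='blue' undo_depth=1 redo_depth=1
After op 4 (type): buf='bluequx' undo_depth=2 redo_depth=0
After op 5 (undo): buf='blue' undo_depth=1 redo_depth=1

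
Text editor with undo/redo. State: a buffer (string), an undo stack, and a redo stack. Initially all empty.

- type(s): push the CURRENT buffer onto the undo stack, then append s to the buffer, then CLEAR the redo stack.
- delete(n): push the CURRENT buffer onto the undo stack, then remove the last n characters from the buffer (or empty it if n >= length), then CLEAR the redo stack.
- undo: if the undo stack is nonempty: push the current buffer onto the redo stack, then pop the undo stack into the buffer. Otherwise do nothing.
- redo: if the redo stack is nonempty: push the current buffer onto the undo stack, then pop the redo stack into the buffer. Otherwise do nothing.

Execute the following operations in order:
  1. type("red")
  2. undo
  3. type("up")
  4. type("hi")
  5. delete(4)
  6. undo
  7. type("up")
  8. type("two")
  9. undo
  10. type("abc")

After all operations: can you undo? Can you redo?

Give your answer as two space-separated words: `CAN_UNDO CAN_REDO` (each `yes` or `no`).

After op 1 (type): buf='red' undo_depth=1 redo_depth=0
After op 2 (undo): buf='(empty)' undo_depth=0 redo_depth=1
After op 3 (type): buf='up' undo_depth=1 redo_depth=0
After op 4 (type): buf='uphi' undo_depth=2 redo_depth=0
After op 5 (delete): buf='(empty)' undo_depth=3 redo_depth=0
After op 6 (undo): buf='uphi' undo_depth=2 redo_depth=1
After op 7 (type): buf='uphiup' undo_depth=3 redo_depth=0
After op 8 (type): buf='uphiuptwo' undo_depth=4 redo_depth=0
After op 9 (undo): buf='uphiup' undo_depth=3 redo_depth=1
After op 10 (type): buf='uphiupabc' undo_depth=4 redo_depth=0

Answer: yes no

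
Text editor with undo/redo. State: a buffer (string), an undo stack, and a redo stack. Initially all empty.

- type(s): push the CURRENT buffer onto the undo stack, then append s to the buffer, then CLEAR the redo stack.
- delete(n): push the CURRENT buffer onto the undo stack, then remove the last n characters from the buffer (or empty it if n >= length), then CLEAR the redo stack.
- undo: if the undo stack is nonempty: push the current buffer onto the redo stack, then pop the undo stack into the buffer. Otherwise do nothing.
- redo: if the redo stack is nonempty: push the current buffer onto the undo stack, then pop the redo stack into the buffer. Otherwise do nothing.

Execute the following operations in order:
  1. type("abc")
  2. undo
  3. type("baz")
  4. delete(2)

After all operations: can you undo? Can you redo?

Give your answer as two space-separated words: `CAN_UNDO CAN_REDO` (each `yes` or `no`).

Answer: yes no

Derivation:
After op 1 (type): buf='abc' undo_depth=1 redo_depth=0
After op 2 (undo): buf='(empty)' undo_depth=0 redo_depth=1
After op 3 (type): buf='baz' undo_depth=1 redo_depth=0
After op 4 (delete): buf='b' undo_depth=2 redo_depth=0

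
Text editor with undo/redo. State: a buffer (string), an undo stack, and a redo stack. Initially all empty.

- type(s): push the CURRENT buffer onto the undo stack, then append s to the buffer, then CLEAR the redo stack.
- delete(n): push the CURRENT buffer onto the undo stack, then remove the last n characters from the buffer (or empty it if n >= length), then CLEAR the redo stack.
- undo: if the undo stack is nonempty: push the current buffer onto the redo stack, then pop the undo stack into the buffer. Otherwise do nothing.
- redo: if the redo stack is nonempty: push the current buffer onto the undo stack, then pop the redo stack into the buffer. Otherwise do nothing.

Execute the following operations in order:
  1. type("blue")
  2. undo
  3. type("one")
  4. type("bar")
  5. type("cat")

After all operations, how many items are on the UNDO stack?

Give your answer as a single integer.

Answer: 3

Derivation:
After op 1 (type): buf='blue' undo_depth=1 redo_depth=0
After op 2 (undo): buf='(empty)' undo_depth=0 redo_depth=1
After op 3 (type): buf='one' undo_depth=1 redo_depth=0
After op 4 (type): buf='onebar' undo_depth=2 redo_depth=0
After op 5 (type): buf='onebarcat' undo_depth=3 redo_depth=0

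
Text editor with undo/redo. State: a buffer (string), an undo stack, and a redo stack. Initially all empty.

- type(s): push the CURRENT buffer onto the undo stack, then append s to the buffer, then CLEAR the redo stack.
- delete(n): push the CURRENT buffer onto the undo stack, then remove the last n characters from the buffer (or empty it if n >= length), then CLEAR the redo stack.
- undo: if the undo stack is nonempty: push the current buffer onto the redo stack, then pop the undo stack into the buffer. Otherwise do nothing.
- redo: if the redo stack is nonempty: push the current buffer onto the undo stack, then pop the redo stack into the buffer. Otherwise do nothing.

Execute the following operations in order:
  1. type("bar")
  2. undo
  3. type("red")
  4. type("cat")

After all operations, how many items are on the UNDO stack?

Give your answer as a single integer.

Answer: 2

Derivation:
After op 1 (type): buf='bar' undo_depth=1 redo_depth=0
After op 2 (undo): buf='(empty)' undo_depth=0 redo_depth=1
After op 3 (type): buf='red' undo_depth=1 redo_depth=0
After op 4 (type): buf='redcat' undo_depth=2 redo_depth=0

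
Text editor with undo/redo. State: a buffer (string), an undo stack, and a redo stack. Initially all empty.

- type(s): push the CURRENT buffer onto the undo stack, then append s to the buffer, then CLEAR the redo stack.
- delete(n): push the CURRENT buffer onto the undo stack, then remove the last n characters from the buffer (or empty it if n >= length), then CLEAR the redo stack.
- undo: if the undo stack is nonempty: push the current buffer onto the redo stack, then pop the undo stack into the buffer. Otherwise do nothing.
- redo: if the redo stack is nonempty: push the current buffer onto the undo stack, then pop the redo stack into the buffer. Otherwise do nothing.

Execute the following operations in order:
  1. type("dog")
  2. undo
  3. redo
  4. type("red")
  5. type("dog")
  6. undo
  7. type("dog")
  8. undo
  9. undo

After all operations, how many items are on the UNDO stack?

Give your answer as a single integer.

Answer: 1

Derivation:
After op 1 (type): buf='dog' undo_depth=1 redo_depth=0
After op 2 (undo): buf='(empty)' undo_depth=0 redo_depth=1
After op 3 (redo): buf='dog' undo_depth=1 redo_depth=0
After op 4 (type): buf='dogred' undo_depth=2 redo_depth=0
After op 5 (type): buf='dogreddog' undo_depth=3 redo_depth=0
After op 6 (undo): buf='dogred' undo_depth=2 redo_depth=1
After op 7 (type): buf='dogreddog' undo_depth=3 redo_depth=0
After op 8 (undo): buf='dogred' undo_depth=2 redo_depth=1
After op 9 (undo): buf='dog' undo_depth=1 redo_depth=2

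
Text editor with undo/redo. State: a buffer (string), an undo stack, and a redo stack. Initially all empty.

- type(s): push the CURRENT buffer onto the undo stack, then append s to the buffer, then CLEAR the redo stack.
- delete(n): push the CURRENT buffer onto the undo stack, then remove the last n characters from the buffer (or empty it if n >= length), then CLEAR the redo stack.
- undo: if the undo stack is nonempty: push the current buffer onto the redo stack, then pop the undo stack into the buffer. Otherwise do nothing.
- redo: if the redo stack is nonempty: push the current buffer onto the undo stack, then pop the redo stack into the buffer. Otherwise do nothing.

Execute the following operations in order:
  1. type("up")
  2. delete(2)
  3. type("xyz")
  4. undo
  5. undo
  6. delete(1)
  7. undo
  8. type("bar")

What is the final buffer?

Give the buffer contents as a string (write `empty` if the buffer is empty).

Answer: upbar

Derivation:
After op 1 (type): buf='up' undo_depth=1 redo_depth=0
After op 2 (delete): buf='(empty)' undo_depth=2 redo_depth=0
After op 3 (type): buf='xyz' undo_depth=3 redo_depth=0
After op 4 (undo): buf='(empty)' undo_depth=2 redo_depth=1
After op 5 (undo): buf='up' undo_depth=1 redo_depth=2
After op 6 (delete): buf='u' undo_depth=2 redo_depth=0
After op 7 (undo): buf='up' undo_depth=1 redo_depth=1
After op 8 (type): buf='upbar' undo_depth=2 redo_depth=0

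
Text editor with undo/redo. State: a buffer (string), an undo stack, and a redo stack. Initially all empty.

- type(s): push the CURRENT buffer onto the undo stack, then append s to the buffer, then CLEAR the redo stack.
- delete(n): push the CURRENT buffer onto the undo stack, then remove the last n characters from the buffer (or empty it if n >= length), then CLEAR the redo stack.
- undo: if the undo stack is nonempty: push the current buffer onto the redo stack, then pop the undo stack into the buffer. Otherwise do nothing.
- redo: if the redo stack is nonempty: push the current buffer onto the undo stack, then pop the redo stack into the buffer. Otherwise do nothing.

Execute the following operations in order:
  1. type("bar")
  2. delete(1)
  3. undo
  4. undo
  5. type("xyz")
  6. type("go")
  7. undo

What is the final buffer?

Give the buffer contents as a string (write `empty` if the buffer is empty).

Answer: xyz

Derivation:
After op 1 (type): buf='bar' undo_depth=1 redo_depth=0
After op 2 (delete): buf='ba' undo_depth=2 redo_depth=0
After op 3 (undo): buf='bar' undo_depth=1 redo_depth=1
After op 4 (undo): buf='(empty)' undo_depth=0 redo_depth=2
After op 5 (type): buf='xyz' undo_depth=1 redo_depth=0
After op 6 (type): buf='xyzgo' undo_depth=2 redo_depth=0
After op 7 (undo): buf='xyz' undo_depth=1 redo_depth=1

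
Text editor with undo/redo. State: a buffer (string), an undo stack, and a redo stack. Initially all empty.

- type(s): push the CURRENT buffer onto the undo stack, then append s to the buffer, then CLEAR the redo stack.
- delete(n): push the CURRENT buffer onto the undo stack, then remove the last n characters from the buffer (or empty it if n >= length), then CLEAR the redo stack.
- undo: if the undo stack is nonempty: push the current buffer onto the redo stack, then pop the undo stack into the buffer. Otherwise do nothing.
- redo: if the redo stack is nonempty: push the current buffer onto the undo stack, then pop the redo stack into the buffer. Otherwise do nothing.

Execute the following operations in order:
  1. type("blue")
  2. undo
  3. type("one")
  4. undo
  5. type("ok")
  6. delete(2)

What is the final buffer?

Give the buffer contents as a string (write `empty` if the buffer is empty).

After op 1 (type): buf='blue' undo_depth=1 redo_depth=0
After op 2 (undo): buf='(empty)' undo_depth=0 redo_depth=1
After op 3 (type): buf='one' undo_depth=1 redo_depth=0
After op 4 (undo): buf='(empty)' undo_depth=0 redo_depth=1
After op 5 (type): buf='ok' undo_depth=1 redo_depth=0
After op 6 (delete): buf='(empty)' undo_depth=2 redo_depth=0

Answer: empty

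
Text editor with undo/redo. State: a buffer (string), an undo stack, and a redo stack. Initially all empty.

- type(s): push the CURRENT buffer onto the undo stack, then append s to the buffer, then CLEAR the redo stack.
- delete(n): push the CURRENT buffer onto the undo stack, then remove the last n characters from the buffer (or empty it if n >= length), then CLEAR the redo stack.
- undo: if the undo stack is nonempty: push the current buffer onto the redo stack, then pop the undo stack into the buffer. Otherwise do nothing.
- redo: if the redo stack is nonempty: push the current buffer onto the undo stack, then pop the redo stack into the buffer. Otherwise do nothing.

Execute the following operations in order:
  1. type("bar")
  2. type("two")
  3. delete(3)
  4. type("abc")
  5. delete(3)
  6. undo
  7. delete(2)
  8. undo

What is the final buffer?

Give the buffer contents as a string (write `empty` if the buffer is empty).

After op 1 (type): buf='bar' undo_depth=1 redo_depth=0
After op 2 (type): buf='bartwo' undo_depth=2 redo_depth=0
After op 3 (delete): buf='bar' undo_depth=3 redo_depth=0
After op 4 (type): buf='barabc' undo_depth=4 redo_depth=0
After op 5 (delete): buf='bar' undo_depth=5 redo_depth=0
After op 6 (undo): buf='barabc' undo_depth=4 redo_depth=1
After op 7 (delete): buf='bara' undo_depth=5 redo_depth=0
After op 8 (undo): buf='barabc' undo_depth=4 redo_depth=1

Answer: barabc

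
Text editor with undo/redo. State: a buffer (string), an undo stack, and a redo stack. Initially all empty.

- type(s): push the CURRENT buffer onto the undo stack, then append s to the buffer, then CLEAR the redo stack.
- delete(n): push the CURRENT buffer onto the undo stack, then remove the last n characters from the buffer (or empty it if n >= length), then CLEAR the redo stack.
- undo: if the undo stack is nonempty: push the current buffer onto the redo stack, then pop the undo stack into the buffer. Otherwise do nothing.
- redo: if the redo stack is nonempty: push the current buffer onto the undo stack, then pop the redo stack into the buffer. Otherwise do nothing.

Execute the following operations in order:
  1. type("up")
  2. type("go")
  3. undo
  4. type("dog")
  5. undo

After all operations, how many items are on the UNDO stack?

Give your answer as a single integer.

Answer: 1

Derivation:
After op 1 (type): buf='up' undo_depth=1 redo_depth=0
After op 2 (type): buf='upgo' undo_depth=2 redo_depth=0
After op 3 (undo): buf='up' undo_depth=1 redo_depth=1
After op 4 (type): buf='updog' undo_depth=2 redo_depth=0
After op 5 (undo): buf='up' undo_depth=1 redo_depth=1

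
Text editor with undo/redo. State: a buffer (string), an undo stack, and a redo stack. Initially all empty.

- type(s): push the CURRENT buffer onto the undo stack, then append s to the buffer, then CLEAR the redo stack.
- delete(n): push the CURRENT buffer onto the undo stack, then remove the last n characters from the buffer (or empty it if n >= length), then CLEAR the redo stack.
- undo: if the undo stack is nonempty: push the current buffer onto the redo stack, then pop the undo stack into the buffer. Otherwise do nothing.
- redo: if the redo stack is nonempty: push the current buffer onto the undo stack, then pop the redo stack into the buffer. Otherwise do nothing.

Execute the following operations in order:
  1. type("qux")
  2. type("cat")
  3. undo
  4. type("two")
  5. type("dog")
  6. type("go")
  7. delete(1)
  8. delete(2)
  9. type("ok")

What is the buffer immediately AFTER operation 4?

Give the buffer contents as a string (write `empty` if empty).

Answer: quxtwo

Derivation:
After op 1 (type): buf='qux' undo_depth=1 redo_depth=0
After op 2 (type): buf='quxcat' undo_depth=2 redo_depth=0
After op 3 (undo): buf='qux' undo_depth=1 redo_depth=1
After op 4 (type): buf='quxtwo' undo_depth=2 redo_depth=0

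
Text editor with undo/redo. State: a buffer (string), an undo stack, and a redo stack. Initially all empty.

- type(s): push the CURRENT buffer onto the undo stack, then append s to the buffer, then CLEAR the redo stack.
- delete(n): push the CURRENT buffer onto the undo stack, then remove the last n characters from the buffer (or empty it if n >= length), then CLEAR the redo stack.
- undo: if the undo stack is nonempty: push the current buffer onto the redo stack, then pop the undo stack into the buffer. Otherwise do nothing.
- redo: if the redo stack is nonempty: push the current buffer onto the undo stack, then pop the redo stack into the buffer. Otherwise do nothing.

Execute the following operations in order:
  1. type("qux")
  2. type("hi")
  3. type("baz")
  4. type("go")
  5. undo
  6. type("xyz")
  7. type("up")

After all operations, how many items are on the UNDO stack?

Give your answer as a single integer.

Answer: 5

Derivation:
After op 1 (type): buf='qux' undo_depth=1 redo_depth=0
After op 2 (type): buf='quxhi' undo_depth=2 redo_depth=0
After op 3 (type): buf='quxhibaz' undo_depth=3 redo_depth=0
After op 4 (type): buf='quxhibazgo' undo_depth=4 redo_depth=0
After op 5 (undo): buf='quxhibaz' undo_depth=3 redo_depth=1
After op 6 (type): buf='quxhibazxyz' undo_depth=4 redo_depth=0
After op 7 (type): buf='quxhibazxyzup' undo_depth=5 redo_depth=0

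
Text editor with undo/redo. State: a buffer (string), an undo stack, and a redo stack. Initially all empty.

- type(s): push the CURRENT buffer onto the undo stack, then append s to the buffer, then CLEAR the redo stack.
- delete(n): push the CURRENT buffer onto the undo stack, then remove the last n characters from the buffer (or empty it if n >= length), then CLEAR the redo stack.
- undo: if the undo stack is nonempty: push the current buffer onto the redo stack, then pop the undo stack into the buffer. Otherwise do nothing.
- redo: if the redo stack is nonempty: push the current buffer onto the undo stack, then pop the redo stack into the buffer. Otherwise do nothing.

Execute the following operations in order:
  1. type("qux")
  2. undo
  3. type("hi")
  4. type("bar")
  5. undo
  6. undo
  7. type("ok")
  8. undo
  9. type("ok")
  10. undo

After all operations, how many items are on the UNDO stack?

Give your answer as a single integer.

After op 1 (type): buf='qux' undo_depth=1 redo_depth=0
After op 2 (undo): buf='(empty)' undo_depth=0 redo_depth=1
After op 3 (type): buf='hi' undo_depth=1 redo_depth=0
After op 4 (type): buf='hibar' undo_depth=2 redo_depth=0
After op 5 (undo): buf='hi' undo_depth=1 redo_depth=1
After op 6 (undo): buf='(empty)' undo_depth=0 redo_depth=2
After op 7 (type): buf='ok' undo_depth=1 redo_depth=0
After op 8 (undo): buf='(empty)' undo_depth=0 redo_depth=1
After op 9 (type): buf='ok' undo_depth=1 redo_depth=0
After op 10 (undo): buf='(empty)' undo_depth=0 redo_depth=1

Answer: 0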